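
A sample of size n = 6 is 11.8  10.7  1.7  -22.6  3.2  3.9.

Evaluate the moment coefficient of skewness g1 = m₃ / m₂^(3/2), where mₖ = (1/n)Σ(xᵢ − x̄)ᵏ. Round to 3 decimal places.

-1.348

x̄ = (11.8 + 10.7 + 1.7 - 22.6 + 3.2 + 3.9) / 6 = 1.4500
deviations (xᵢ − x̄): 10.3500, 9.2500, 0.2500, -24.0500, 1.7500, 2.4500
Σ(xᵢ − x̄)² = 780.2150 ⇒ m₂ = 780.2150/6 = 130.03583
Σ(xᵢ − x̄)³ = -11990.3280 ⇒ m₃ = -11990.3280/6 = -1998.38800
m₂^(3/2) = 130.03583^(1.5) = 1482.84094
g1 = m₃ / m₂^(3/2) = -1998.38800 / 1482.84094 ≈ -1.348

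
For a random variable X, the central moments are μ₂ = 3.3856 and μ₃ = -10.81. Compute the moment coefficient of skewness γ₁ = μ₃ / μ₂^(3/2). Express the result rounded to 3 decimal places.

-1.735

σ = √μ₂ = √3.3856 = 1.84000
σ³ = μ₂^(3/2) = 6.22950
γ₁ = μ₃/σ³ = -10.81 / 6.22950 ≈ -1.735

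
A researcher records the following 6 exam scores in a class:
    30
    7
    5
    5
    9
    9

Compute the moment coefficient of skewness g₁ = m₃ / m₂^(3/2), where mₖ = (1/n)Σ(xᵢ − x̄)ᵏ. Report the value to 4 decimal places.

1.6495

x̄ = (30 + 7 + 5 + 5 + 9 + 9) / 6 = 10.8333
deviations (xᵢ − x̄): 19.1667, -3.8333, -5.8333, -5.8333, -1.8333, -1.8333
Σ(xᵢ − x̄)² = 456.8333 ⇒ m₂ = 456.8333/6 = 76.13889
Σ(xᵢ − x̄)³ = 6575.4444 ⇒ m₃ = 6575.4444/6 = 1095.90741
m₂^(3/2) = 76.13889^(1.5) = 664.36968
g₁ = m₃ / m₂^(3/2) = 1095.90741 / 664.36968 ≈ 1.6495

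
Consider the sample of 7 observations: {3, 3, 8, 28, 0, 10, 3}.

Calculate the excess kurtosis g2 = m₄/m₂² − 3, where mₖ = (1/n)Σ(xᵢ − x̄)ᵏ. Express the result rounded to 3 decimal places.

x̄ = 7.8571
Σ(xᵢ − x̄)² = 542.8571 ⇒ m₂ = 77.55102
Σ(xᵢ − x̄)⁴ = 170122.6239 ⇒ m₄ = 24303.23199
m₂² = 6014.16077
g2 = m₄/m₂² − 3 = 4.04100 − 3 ≈ 1.041

1.041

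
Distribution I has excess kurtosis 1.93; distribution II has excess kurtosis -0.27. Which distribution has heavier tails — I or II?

Higher excess kurtosis ⇒ heavier tails relative to the normal distribution.
1.93 vs -0.27: the larger is 1.93, so I has heavier tails. (I is leptokurtic — heavier-than-normal tails; the other is platykurtic.)

I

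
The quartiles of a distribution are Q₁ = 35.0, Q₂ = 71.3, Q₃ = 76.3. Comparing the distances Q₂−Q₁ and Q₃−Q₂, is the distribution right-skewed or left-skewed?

Q₂ − Q₁ = 36.3;  Q₃ − Q₂ = 5.0
Q₂ − Q₁ > Q₃ − Q₂ ⇒ the lower half is more spread out ⇒ left-skewed.

left-skewed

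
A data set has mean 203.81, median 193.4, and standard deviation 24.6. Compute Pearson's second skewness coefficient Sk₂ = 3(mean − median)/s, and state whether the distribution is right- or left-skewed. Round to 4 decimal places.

1.2695, right-skewed

Sk₂ = 3(203.81 − 193.4) / 24.6 = 3 × 10.4100 / 24.6
    = 31.2300 / 24.6 ≈ 1.2695
Sk₂ > 0 ⇒ mean > median ⇒ right-skewed (positive skew).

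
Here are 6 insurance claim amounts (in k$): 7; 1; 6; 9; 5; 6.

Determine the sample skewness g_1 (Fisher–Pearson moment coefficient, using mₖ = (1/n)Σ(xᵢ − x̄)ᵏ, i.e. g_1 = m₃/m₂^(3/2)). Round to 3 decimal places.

-0.728

x̄ = (7 + 1 + 6 + 9 + 5 + 6) / 6 = 5.6667
deviations (xᵢ − x̄): 1.3333, -4.6667, 0.3333, 3.3333, -0.6667, 0.3333
Σ(xᵢ − x̄)² = 35.3333 ⇒ m₂ = 35.3333/6 = 5.88889
Σ(xᵢ − x̄)³ = -62.4444 ⇒ m₃ = -62.4444/6 = -10.40741
m₂^(3/2) = 5.88889^(1.5) = 14.29059
g_1 = m₃ / m₂^(3/2) = -10.40741 / 14.29059 ≈ -0.728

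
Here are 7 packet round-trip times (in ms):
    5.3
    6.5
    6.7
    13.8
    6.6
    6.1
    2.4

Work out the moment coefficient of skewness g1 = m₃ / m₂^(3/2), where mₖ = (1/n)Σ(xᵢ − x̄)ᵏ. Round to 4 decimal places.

x̄ = (5.3 + 6.5 + 6.7 + 13.8 + 6.6 + 6.1 + 2.4) / 7 = 6.7714
deviations (xᵢ − x̄): -1.4714, -0.2714, -0.0714, 7.0286, -0.1714, -0.6714, -4.3714
Σ(xᵢ − x̄)² = 71.2343 ⇒ m₂ = 71.2343/7 = 10.17633
Σ(xᵢ − x̄)³ = 260.1680 ⇒ m₃ = 260.1680/7 = 37.16685
m₂^(3/2) = 10.17633^(1.5) = 32.46284
g1 = m₃ / m₂^(3/2) = 37.16685 / 32.46284 ≈ 1.1449

1.1449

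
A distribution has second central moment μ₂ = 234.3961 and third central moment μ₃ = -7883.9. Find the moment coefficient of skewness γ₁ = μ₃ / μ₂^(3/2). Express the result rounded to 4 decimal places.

-2.1969

σ = √μ₂ = √234.3961 = 15.31000
σ³ = μ₂^(3/2) = 3588.60429
γ₁ = μ₃/σ³ = -7883.9 / 3588.60429 ≈ -2.1969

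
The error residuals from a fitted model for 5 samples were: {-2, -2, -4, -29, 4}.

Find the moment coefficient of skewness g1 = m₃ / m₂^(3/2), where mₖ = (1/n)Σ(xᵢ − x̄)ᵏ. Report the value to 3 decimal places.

-1.288

x̄ = (-2 - 2 - 4 - 29 + 4) / 5 = -6.6000
deviations (xᵢ − x̄): 4.6000, 4.6000, 2.6000, -22.4000, 10.6000
Σ(xᵢ − x̄)² = 663.2000 ⇒ m₂ = 663.2000/5 = 132.64000
Σ(xᵢ − x̄)³ = -9836.1600 ⇒ m₃ = -9836.1600/5 = -1967.23200
m₂^(3/2) = 132.64000^(1.5) = 1527.60746
g1 = m₃ / m₂^(3/2) = -1967.23200 / 1527.60746 ≈ -1.288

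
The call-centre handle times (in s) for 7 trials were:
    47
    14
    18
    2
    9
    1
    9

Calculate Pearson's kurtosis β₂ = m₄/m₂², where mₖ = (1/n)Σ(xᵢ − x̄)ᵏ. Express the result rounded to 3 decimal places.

3.904

x̄ = 14.2857
Σ(xᵢ − x̄)² = 1467.4286 ⇒ m₂ = 209.63265
Σ(xᵢ − x̄)⁴ = 1201070.3090 ⇒ m₄ = 171581.47272
m₂² = 43945.84923
β₂ = m₄/m₂² = 171581.47272 / 43945.84923 ≈ 3.904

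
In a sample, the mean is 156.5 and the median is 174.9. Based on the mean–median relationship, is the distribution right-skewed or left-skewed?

left-skewed

mean − median = 156.5 − 174.9 = -18.4
mean < median ⇒ the longer tail is on the left ⇒ left-skewed (negatively skewed).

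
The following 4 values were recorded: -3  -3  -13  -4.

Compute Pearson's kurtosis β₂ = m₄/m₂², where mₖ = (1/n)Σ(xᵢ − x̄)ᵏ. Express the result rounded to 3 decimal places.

2.307

x̄ = -5.7500
Σ(xᵢ − x̄)² = 70.7500 ⇒ m₂ = 17.68750
Σ(xᵢ − x̄)⁴ = 2886.5781 ⇒ m₄ = 721.64453
m₂² = 312.84766
β₂ = m₄/m₂² = 721.64453 / 312.84766 ≈ 2.307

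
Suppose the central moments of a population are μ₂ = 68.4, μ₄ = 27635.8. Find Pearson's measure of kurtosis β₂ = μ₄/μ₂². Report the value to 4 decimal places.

μ₂² = 68.4² = 4678.56000
μ₄/μ₂² = 27635.8 / 4678.56000 = 5.90690
β₂ ≈ 5.9069

5.9069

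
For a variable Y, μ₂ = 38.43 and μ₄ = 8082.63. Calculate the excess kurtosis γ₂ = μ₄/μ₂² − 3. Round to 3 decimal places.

μ₂² = 38.43² = 1476.86490
μ₄/μ₂² = 8082.63 / 1476.86490 = 5.47283
γ₂ = 5.47283 − 3 ≈ 2.473

2.473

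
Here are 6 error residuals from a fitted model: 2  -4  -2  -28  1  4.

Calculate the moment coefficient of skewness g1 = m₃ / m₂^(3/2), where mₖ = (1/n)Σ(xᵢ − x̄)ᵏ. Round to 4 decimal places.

x̄ = (2 - 4 - 2 - 28 + 1 + 4) / 6 = -4.5000
deviations (xᵢ − x̄): 6.5000, 0.5000, 2.5000, -23.5000, 5.5000, 8.5000
Σ(xᵢ − x̄)² = 703.5000 ⇒ m₂ = 703.5000/6 = 117.25000
Σ(xᵢ − x̄)³ = -11907.0000 ⇒ m₃ = -11907.0000/6 = -1984.50000
m₂^(3/2) = 117.25000^(1.5) = 1269.60691
g1 = m₃ / m₂^(3/2) = -1984.50000 / 1269.60691 ≈ -1.5631

-1.5631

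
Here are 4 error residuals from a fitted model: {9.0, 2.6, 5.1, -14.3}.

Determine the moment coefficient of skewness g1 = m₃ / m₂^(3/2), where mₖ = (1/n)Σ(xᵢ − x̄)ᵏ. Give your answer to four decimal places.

-0.9278

x̄ = (9.0 + 2.6 + 5.1 - 14.3) / 4 = 0.6000
deviations (xᵢ − x̄): 8.4000, 2.0000, 4.5000, -14.9000
Σ(xᵢ − x̄)² = 316.8200 ⇒ m₂ = 316.8200/4 = 79.20500
Σ(xᵢ − x̄)³ = -2616.1200 ⇒ m₃ = -2616.1200/4 = -654.03000
m₂^(3/2) = 79.20500^(1.5) = 704.90225
g1 = m₃ / m₂^(3/2) = -654.03000 / 704.90225 ≈ -0.9278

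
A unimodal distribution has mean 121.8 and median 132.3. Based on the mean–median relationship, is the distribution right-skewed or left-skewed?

mean − median = 121.8 − 132.3 = -10.5
mean < median ⇒ the longer tail is on the left ⇒ left-skewed (negatively skewed).

left-skewed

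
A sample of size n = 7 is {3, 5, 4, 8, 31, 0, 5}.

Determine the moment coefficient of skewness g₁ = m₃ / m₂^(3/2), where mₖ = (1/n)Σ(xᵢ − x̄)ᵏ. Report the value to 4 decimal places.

1.8136

x̄ = (3 + 5 + 4 + 8 + 31 + 0 + 5) / 7 = 8.0000
deviations (xᵢ − x̄): -5.0000, -3.0000, -4.0000, 0.0000, 23.0000, -8.0000, -3.0000
Σ(xᵢ − x̄)² = 652.0000 ⇒ m₂ = 652.0000/7 = 93.14286
Σ(xᵢ − x̄)³ = 11412.0000 ⇒ m₃ = 11412.0000/7 = 1630.28571
m₂^(3/2) = 93.14286^(1.5) = 898.92681
g₁ = m₃ / m₂^(3/2) = 1630.28571 / 898.92681 ≈ 1.8136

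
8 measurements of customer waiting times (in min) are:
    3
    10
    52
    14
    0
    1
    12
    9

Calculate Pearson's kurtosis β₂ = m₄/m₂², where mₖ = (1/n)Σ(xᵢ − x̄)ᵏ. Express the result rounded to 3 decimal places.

x̄ = 12.6250
Σ(xᵢ − x̄)² = 1959.8750 ⇒ m₂ = 244.98438
Σ(xᵢ − x̄)⁴ = 2456185.6191 ⇒ m₄ = 307023.20239
m₂² = 60017.34399
β₂ = m₄/m₂² = 307023.20239 / 60017.34399 ≈ 5.116

5.116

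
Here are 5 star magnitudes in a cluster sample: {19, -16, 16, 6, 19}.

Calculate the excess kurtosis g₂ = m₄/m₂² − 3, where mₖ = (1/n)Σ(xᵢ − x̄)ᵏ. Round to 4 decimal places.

x̄ = 8.8000
Σ(xᵢ − x̄)² = 882.8000 ⇒ m₂ = 176.56000
Σ(xᵢ − x̄)⁴ = 402671.6960 ⇒ m₄ = 80534.33920
m₂² = 31173.43360
g₂ = m₄/m₂² − 3 = 2.58343 − 3 ≈ -0.4166

-0.4166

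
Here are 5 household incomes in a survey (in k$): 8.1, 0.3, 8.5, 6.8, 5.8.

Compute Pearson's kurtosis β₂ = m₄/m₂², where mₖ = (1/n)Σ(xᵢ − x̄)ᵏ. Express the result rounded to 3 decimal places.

x̄ = 5.9000
Σ(xᵢ − x̄)² = 43.7800 ⇒ m₂ = 8.75600
Σ(xᵢ − x̄)⁴ = 1053.2290 ⇒ m₄ = 210.64580
m₂² = 76.66754
β₂ = m₄/m₂² = 210.64580 / 76.66754 ≈ 2.748

2.748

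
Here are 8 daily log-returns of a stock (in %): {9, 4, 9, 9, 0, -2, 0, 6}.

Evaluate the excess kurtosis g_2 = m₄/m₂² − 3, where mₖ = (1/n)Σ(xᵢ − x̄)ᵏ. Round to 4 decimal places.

-1.5849

x̄ = 4.3750
Σ(xᵢ − x̄)² = 145.8750 ⇒ m₂ = 18.23438
Σ(xᵢ − x̄)⁴ = 3764.0566 ⇒ m₄ = 470.50708
m₂² = 332.49243
g_2 = m₄/m₂² − 3 = 1.41509 − 3 ≈ -1.5849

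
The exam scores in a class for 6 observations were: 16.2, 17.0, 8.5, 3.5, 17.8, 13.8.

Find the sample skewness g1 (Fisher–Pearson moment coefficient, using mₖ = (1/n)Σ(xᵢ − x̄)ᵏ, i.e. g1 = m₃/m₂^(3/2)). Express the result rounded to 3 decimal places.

x̄ = (16.2 + 17.0 + 8.5 + 3.5 + 17.8 + 13.8) / 6 = 12.8000
deviations (xᵢ − x̄): 3.4000, 4.2000, -4.3000, -9.3000, 5.0000, 1.0000
Σ(xᵢ − x̄)² = 160.1800 ⇒ m₂ = 160.1800/6 = 26.69667
Σ(xᵢ − x̄)³ = -644.4720 ⇒ m₃ = -644.4720/6 = -107.41200
m₂^(3/2) = 26.69667^(1.5) = 137.93852
g1 = m₃ / m₂^(3/2) = -107.41200 / 137.93852 ≈ -0.779

-0.779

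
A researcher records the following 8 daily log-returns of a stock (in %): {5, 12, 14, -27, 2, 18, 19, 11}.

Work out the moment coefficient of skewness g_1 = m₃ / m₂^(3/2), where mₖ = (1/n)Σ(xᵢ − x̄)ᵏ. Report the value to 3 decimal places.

x̄ = (5 + 12 + 14 - 27 + 2 + 18 + 19 + 11) / 8 = 6.7500
deviations (xᵢ − x̄): -1.7500, 5.2500, 7.2500, -33.7500, -4.7500, 11.2500, 12.2500, 4.2500
Σ(xᵢ − x̄)² = 1539.5000 ⇒ m₂ = 1539.5000/8 = 192.43750
Σ(xᵢ − x̄)³ = -34691.2500 ⇒ m₃ = -34691.2500/8 = -4336.40625
m₂^(3/2) = 192.43750^(1.5) = 2669.52849
g_1 = m₃ / m₂^(3/2) = -4336.40625 / 2669.52849 ≈ -1.624

-1.624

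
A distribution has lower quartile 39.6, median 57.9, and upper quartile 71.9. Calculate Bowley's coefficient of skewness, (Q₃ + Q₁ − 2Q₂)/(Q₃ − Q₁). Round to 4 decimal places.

numerator: Q₃ + Q₁ − 2Q₂ = 71.9 + 39.6 − 2×57.9 = -4.3000
denominator: Q₃ − Q₁ = 71.9 − 39.6 = 32.3000
Bowley skewness = -4.3000 / 32.3000 ≈ -0.1331

-0.1331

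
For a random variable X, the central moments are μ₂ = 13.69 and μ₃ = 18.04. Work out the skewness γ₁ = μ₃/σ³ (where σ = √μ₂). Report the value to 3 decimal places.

σ = √μ₂ = √13.69 = 3.70000
σ³ = μ₂^(3/2) = 50.65300
γ₁ = μ₃/σ³ = 18.04 / 50.65300 ≈ 0.356

0.356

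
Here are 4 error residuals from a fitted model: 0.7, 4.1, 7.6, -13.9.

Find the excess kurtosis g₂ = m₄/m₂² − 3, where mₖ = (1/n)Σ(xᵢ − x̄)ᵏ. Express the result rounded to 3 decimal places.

x̄ = -0.3750
Σ(xᵢ − x̄)² = 267.7075 ⇒ m₂ = 66.92688
Σ(xᵢ − x̄)⁴ = 37909.1849 ⇒ m₄ = 9477.29623
m₂² = 4479.20660
g₂ = m₄/m₂² − 3 = 2.11584 − 3 ≈ -0.884

-0.884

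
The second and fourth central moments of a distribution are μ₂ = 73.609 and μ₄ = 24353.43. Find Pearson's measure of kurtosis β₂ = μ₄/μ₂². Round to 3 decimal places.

μ₂² = 73.609² = 5418.28488
μ₄/μ₂² = 24353.43 / 5418.28488 = 4.49468
β₂ ≈ 4.495

4.495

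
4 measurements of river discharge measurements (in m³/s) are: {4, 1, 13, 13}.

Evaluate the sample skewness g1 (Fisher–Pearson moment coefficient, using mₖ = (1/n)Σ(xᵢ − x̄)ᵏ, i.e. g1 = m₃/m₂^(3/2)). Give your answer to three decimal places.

-0.115

x̄ = (4 + 1 + 13 + 13) / 4 = 7.7500
deviations (xᵢ − x̄): -3.7500, -6.7500, 5.2500, 5.2500
Σ(xᵢ − x̄)² = 114.7500 ⇒ m₂ = 114.7500/4 = 28.68750
Σ(xᵢ − x̄)³ = -70.8750 ⇒ m₃ = -70.8750/4 = -17.71875
m₂^(3/2) = 28.68750^(1.5) = 153.65230
g1 = m₃ / m₂^(3/2) = -17.71875 / 153.65230 ≈ -0.115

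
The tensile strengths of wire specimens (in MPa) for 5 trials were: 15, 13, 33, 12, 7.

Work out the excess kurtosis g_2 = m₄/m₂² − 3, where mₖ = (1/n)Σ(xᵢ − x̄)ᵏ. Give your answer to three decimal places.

-0.117

x̄ = 16.0000
Σ(xᵢ − x̄)² = 396.0000 ⇒ m₂ = 79.20000
Σ(xᵢ − x̄)⁴ = 90420.0000 ⇒ m₄ = 18084.00000
m₂² = 6272.64000
g_2 = m₄/m₂² − 3 = 2.88300 − 3 ≈ -0.117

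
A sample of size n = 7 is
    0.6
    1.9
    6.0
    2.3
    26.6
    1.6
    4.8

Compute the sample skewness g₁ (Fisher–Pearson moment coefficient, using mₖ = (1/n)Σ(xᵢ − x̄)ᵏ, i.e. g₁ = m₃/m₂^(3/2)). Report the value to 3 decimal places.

1.866

x̄ = (0.6 + 1.9 + 6.0 + 2.3 + 26.6 + 1.6 + 4.8) / 7 = 6.2571
deviations (xᵢ − x̄): -5.6571, -4.3571, -0.2571, -3.9571, 20.3429, -4.6571, -1.4571
Σ(xᵢ − x̄)² = 504.3571 ⇒ m₂ = 504.3571/7 = 72.05102
Σ(xᵢ − x̄)³ = 7988.6715 ⇒ m₃ = 7988.6715/7 = 1141.23878
m₂^(3/2) = 72.05102^(1.5) = 611.58976
g₁ = m₃ / m₂^(3/2) = 1141.23878 / 611.58976 ≈ 1.866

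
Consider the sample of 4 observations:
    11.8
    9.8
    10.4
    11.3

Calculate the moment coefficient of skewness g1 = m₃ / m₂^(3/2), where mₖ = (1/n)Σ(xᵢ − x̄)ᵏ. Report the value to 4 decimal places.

x̄ = (11.8 + 9.8 + 10.4 + 11.3) / 4 = 10.8250
deviations (xᵢ − x̄): 0.9750, -1.0250, -0.4250, 0.4750
Σ(xᵢ − x̄)² = 2.4075 ⇒ m₂ = 2.4075/4 = 0.60188
Σ(xᵢ − x̄)³ = -0.1196 ⇒ m₃ = -0.1196/4 = -0.02991
m₂^(3/2) = 0.60188^(1.5) = 0.46694
g1 = m₃ / m₂^(3/2) = -0.02991 / 0.46694 ≈ -0.0640

-0.0640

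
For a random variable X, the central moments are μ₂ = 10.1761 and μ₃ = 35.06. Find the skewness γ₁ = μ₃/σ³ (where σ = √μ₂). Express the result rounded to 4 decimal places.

1.0800

σ = √μ₂ = √10.1761 = 3.19000
σ³ = μ₂^(3/2) = 32.46176
γ₁ = μ₃/σ³ = 35.06 / 32.46176 ≈ 1.0800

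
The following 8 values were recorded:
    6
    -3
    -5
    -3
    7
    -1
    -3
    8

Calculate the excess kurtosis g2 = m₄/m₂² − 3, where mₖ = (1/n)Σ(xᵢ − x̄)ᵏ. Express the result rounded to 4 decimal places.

x̄ = 0.7500
Σ(xᵢ − x̄)² = 197.5000 ⇒ m₂ = 24.68750
Σ(xᵢ − x̄)⁴ = 6744.1563 ⇒ m₄ = 843.01953
m₂² = 609.47266
g2 = m₄/m₂² − 3 = 1.38320 − 3 ≈ -1.6168

-1.6168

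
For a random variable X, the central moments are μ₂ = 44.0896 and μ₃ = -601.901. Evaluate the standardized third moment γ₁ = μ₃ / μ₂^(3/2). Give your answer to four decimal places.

σ = √μ₂ = √44.0896 = 6.64000
σ³ = μ₂^(3/2) = 292.75494
γ₁ = μ₃/σ³ = -601.901 / 292.75494 ≈ -2.0560

-2.0560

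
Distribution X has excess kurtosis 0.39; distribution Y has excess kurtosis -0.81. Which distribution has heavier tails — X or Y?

Higher excess kurtosis ⇒ heavier tails relative to the normal distribution.
0.39 vs -0.81: the larger is 0.39, so X has heavier tails. (X is leptokurtic — heavier-than-normal tails; the other is platykurtic.)

X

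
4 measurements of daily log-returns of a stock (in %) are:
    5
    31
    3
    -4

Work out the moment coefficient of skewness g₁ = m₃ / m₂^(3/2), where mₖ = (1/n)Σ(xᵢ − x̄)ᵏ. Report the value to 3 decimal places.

0.930

x̄ = (5 + 31 + 3 - 4) / 4 = 8.7500
deviations (xᵢ − x̄): -3.7500, 22.2500, -5.7500, -12.7500
Σ(xᵢ − x̄)² = 704.7500 ⇒ m₂ = 704.7500/4 = 176.18750
Σ(xᵢ − x̄)³ = 8699.6250 ⇒ m₃ = 8699.6250/4 = 2174.90625
m₂^(3/2) = 176.18750^(1.5) = 2338.63605
g₁ = m₃ / m₂^(3/2) = 2174.90625 / 2338.63605 ≈ 0.930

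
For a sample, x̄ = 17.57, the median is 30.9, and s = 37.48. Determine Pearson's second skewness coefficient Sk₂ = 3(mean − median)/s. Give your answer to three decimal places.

Sk₂ = 3(17.57 − 30.9) / 37.48 = 3 × -13.3300 / 37.48
    = -39.9900 / 37.48 ≈ -1.067

-1.067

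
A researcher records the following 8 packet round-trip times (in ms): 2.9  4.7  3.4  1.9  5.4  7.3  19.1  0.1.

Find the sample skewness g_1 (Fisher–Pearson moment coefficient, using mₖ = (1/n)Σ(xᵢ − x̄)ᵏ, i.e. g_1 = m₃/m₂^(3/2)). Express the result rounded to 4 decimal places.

1.6652

x̄ = (2.9 + 4.7 + 3.4 + 1.9 + 5.4 + 7.3 + 19.1 + 0.1) / 8 = 5.6000
deviations (xᵢ − x̄): -2.7000, -0.9000, -2.2000, -3.7000, -0.2000, 1.7000, 13.5000, -5.5000
Σ(xᵢ − x̄)² = 242.0600 ⇒ m₂ = 242.0600/8 = 30.25750
Σ(xᵢ − x̄)³ = 2217.1920 ⇒ m₃ = 2217.1920/8 = 277.14900
m₂^(3/2) = 30.25750^(1.5) = 166.43688
g_1 = m₃ / m₂^(3/2) = 277.14900 / 166.43688 ≈ 1.6652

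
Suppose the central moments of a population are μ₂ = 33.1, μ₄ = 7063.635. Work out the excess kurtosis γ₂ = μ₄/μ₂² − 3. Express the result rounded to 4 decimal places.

μ₂² = 33.1² = 1095.61000
μ₄/μ₂² = 7063.635 / 1095.61000 = 6.44722
γ₂ = 6.44722 − 3 ≈ 3.4472

3.4472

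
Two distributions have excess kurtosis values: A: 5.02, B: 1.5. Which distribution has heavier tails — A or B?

A

Higher excess kurtosis ⇒ heavier tails relative to the normal distribution.
5.02 vs 1.5: the larger is 5.02, so A has heavier tails.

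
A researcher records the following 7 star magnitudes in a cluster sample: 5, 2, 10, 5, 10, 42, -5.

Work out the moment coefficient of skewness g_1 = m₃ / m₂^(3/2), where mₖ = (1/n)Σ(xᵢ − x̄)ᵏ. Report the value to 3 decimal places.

x̄ = (5 + 2 + 10 + 5 + 10 + 42 - 5) / 7 = 9.8571
deviations (xᵢ − x̄): -4.8571, -7.8571, 0.1429, -4.8571, 0.1429, 32.1429, -14.8571
Σ(xᵢ − x̄)² = 1362.8571 ⇒ m₂ = 1362.8571/7 = 194.69388
Σ(xᵢ − x̄)³ = 29215.1020 ⇒ m₃ = 29215.1020/7 = 4173.58601
m₂^(3/2) = 194.69388^(1.5) = 2716.61717
g_1 = m₃ / m₂^(3/2) = 4173.58601 / 2716.61717 ≈ 1.536

1.536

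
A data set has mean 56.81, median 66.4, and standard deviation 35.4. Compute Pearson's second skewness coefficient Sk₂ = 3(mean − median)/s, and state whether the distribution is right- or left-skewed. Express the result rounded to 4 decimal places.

Sk₂ = 3(56.81 − 66.4) / 35.4 = 3 × -9.5900 / 35.4
    = -28.7700 / 35.4 ≈ -0.8127
Sk₂ < 0 ⇒ mean < median ⇒ left-skewed (negative skew).

-0.8127, left-skewed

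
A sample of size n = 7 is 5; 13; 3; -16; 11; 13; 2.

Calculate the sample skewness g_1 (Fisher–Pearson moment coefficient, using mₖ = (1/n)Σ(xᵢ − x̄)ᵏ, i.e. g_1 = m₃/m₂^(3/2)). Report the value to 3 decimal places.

x̄ = (5 + 13 + 3 - 16 + 11 + 13 + 2) / 7 = 4.4286
deviations (xᵢ − x̄): 0.5714, 8.5714, -1.4286, -20.4286, 6.5714, 8.5714, -2.4286
Σ(xᵢ − x̄)² = 615.7143 ⇒ m₂ = 615.7143/7 = 87.95918
Σ(xᵢ − x̄)³ = -6999.1837 ⇒ m₃ = -6999.1837/7 = -999.88338
m₂^(3/2) = 87.95918^(1.5) = 824.93890
g_1 = m₃ / m₂^(3/2) = -999.88338 / 824.93890 ≈ -1.212

-1.212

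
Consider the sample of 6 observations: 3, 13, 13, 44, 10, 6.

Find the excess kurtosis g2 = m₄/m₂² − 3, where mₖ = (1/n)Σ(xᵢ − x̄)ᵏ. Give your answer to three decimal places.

x̄ = 14.8333
Σ(xᵢ − x̄)² = 1098.8333 ⇒ m₂ = 183.13889
Σ(xᵢ − x̄)⁴ = 749945.4861 ⇒ m₄ = 124990.91435
m₂² = 33539.85262
g2 = m₄/m₂² − 3 = 3.72664 − 3 ≈ 0.727

0.727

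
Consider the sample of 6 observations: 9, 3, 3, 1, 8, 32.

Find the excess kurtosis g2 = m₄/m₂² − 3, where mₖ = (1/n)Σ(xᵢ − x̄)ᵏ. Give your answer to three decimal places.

0.687

x̄ = 9.3333
Σ(xᵢ − x̄)² = 665.3333 ⇒ m₂ = 110.88889
Σ(xᵢ − x̄)⁴ = 272011.1111 ⇒ m₄ = 45335.18519
m₂² = 12296.34568
g2 = m₄/m₂² − 3 = 3.68688 − 3 ≈ 0.687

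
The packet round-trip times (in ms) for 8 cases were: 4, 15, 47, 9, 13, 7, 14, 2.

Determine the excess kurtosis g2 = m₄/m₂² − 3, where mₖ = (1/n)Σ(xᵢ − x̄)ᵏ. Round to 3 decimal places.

x̄ = 13.8750
Σ(xᵢ − x̄)² = 1408.8750 ⇒ m₂ = 176.10938
Σ(xᵢ − x̄)⁴ = 1236187.5879 ⇒ m₄ = 154523.44849
m₂² = 31014.51196
g2 = m₄/m₂² − 3 = 4.98230 − 3 ≈ 1.982

1.982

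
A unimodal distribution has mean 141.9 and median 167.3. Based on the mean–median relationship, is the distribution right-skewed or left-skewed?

mean − median = 141.9 − 167.3 = -25.4
mean < median ⇒ the longer tail is on the left ⇒ left-skewed (negatively skewed).

left-skewed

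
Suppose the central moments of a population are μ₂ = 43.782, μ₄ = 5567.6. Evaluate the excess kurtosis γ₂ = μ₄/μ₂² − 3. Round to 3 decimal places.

μ₂² = 43.782² = 1916.86352
μ₄/μ₂² = 5567.6 / 1916.86352 = 2.90454
γ₂ = 2.90454 − 3 ≈ -0.095

-0.095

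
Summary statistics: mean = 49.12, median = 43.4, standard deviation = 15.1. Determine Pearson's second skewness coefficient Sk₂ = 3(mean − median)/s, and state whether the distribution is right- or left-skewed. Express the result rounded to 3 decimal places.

Sk₂ = 3(49.12 − 43.4) / 15.1 = 3 × 5.7200 / 15.1
    = 17.1600 / 15.1 ≈ 1.136
Sk₂ > 0 ⇒ mean > median ⇒ right-skewed (positive skew).

1.136, right-skewed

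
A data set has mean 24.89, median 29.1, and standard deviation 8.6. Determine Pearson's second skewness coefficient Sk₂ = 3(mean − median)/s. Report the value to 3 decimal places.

-1.469

Sk₂ = 3(24.89 − 29.1) / 8.6 = 3 × -4.2100 / 8.6
    = -12.6300 / 8.6 ≈ -1.469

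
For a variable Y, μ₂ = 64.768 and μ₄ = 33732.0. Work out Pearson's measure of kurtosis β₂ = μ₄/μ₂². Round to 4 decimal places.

8.0412

μ₂² = 64.768² = 4194.89382
μ₄/μ₂² = 33732.0 / 4194.89382 = 8.04120
β₂ ≈ 8.0412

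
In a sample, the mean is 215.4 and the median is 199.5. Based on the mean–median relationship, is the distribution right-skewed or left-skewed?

right-skewed

mean − median = 215.4 − 199.5 = 15.9
mean > median ⇒ the longer tail is on the right ⇒ right-skewed (positively skewed).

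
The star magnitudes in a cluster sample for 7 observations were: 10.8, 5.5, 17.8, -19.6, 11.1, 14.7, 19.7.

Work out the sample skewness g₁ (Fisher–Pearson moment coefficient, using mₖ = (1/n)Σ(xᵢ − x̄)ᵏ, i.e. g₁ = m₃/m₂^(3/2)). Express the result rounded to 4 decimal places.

x̄ = (10.8 + 5.5 + 17.8 - 19.6 + 11.1 + 14.7 + 19.7) / 7 = 8.5714
deviations (xᵢ − x̄): 2.2286, -3.0714, 9.2286, -28.1714, 2.5286, 6.1286, 11.1286
Σ(xᵢ − x̄)² = 1060.9943 ⇒ m₂ = 1060.9943/7 = 151.57061
Σ(xᵢ − x̄)³ = -19965.0435 ⇒ m₃ = -19965.0435/7 = -2852.14907
m₂^(3/2) = 151.57061^(1.5) = 1866.04670
g₁ = m₃ / m₂^(3/2) = -2852.14907 / 1866.04670 ≈ -1.5284

-1.5284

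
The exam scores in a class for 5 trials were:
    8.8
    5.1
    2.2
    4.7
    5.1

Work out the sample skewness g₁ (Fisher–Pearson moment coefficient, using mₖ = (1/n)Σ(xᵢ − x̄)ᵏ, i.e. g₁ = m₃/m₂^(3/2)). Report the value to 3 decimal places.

x̄ = (8.8 + 5.1 + 2.2 + 4.7 + 5.1) / 5 = 5.1800
deviations (xᵢ − x̄): 3.6200, -0.0800, -2.9800, -0.4800, -0.0800
Σ(xᵢ − x̄)² = 22.2280 ⇒ m₂ = 22.2280/5 = 4.44560
Σ(xᵢ − x̄)³ = 20.8627 ⇒ m₃ = 20.8627/5 = 4.17254
m₂^(3/2) = 4.44560^(1.5) = 9.37337
g₁ = m₃ / m₂^(3/2) = 4.17254 / 9.37337 ≈ 0.445

0.445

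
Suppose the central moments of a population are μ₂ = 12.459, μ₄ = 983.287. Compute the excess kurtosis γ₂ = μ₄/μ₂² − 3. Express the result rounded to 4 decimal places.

3.3345

μ₂² = 12.459² = 155.22668
μ₄/μ₂² = 983.287 / 155.22668 = 6.33452
γ₂ = 6.33452 − 3 ≈ 3.3345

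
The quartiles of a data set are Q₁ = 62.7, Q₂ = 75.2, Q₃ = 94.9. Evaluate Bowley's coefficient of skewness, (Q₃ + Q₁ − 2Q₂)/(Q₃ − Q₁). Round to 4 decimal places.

numerator: Q₃ + Q₁ − 2Q₂ = 94.9 + 62.7 − 2×75.2 = 7.2000
denominator: Q₃ − Q₁ = 94.9 − 62.7 = 32.2000
Bowley skewness = 7.2000 / 32.2000 ≈ 0.2236

0.2236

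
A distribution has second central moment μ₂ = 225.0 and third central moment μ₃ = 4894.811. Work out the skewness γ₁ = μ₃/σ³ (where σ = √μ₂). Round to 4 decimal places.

σ = √μ₂ = √225.0 = 15.00000
σ³ = μ₂^(3/2) = 3375.00000
γ₁ = μ₃/σ³ = 4894.811 / 3375.00000 ≈ 1.4503

1.4503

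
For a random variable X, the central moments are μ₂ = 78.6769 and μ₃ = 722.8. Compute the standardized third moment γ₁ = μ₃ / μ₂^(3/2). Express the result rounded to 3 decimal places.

1.036

σ = √μ₂ = √78.6769 = 8.87000
σ³ = μ₂^(3/2) = 697.86410
γ₁ = μ₃/σ³ = 722.8 / 697.86410 ≈ 1.036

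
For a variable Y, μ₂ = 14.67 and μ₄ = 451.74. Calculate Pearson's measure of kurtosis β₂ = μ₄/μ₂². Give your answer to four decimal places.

μ₂² = 14.67² = 215.20890
μ₄/μ₂² = 451.74 / 215.20890 = 2.09908
β₂ ≈ 2.0991

2.0991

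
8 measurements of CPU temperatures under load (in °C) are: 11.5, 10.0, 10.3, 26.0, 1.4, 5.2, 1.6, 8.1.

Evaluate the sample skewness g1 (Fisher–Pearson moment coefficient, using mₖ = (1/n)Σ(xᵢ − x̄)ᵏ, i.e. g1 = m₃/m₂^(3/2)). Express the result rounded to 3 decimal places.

1.193

x̄ = (11.5 + 10.0 + 10.3 + 26.0 + 1.4 + 5.2 + 1.6 + 8.1) / 8 = 9.2625
deviations (xᵢ − x̄): 2.2375, 0.7375, 1.0375, 16.7375, -7.8625, -4.0625, -7.6625, -1.1625
Σ(xᵢ − x̄)² = 425.1588 ⇒ m₂ = 425.1588/8 = 53.14484
Σ(xᵢ − x̄)³ = 3697.0638 ⇒ m₃ = 3697.0638/8 = 462.13297
m₂^(3/2) = 53.14484^(1.5) = 387.42862
g1 = m₃ / m₂^(3/2) = 462.13297 / 387.42862 ≈ 1.193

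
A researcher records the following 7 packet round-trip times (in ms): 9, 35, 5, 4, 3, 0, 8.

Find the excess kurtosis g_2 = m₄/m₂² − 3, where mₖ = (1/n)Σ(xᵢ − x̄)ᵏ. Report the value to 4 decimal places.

x̄ = 9.1429
Σ(xᵢ − x̄)² = 834.8571 ⇒ m₂ = 119.26531
Σ(xᵢ − x̄)⁴ = 456422.3790 ⇒ m₄ = 65203.19700
m₂² = 14224.21324
g_2 = m₄/m₂² − 3 = 4.58396 − 3 ≈ 1.5840

1.5840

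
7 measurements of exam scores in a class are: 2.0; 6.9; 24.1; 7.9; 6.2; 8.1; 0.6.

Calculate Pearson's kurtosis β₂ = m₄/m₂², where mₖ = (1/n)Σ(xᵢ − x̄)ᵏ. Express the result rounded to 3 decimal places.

x̄ = 7.9714
Σ(xᵢ − x̄)² = 354.4343 ⇒ m₂ = 50.63347
Σ(xᵢ − x̄)⁴ = 71903.3104 ⇒ m₄ = 10271.90148
m₂² = 2563.74822
β₂ = m₄/m₂² = 10271.90148 / 2563.74822 ≈ 4.007

4.007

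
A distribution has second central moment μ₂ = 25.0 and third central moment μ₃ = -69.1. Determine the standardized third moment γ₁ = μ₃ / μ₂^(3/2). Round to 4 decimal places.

σ = √μ₂ = √25.0 = 5.00000
σ³ = μ₂^(3/2) = 125.00000
γ₁ = μ₃/σ³ = -69.1 / 125.00000 ≈ -0.5528

-0.5528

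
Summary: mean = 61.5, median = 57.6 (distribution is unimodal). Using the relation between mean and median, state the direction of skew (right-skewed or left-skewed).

mean − median = 61.5 − 57.6 = 3.9
mean > median ⇒ the longer tail is on the right ⇒ right-skewed (positively skewed).

right-skewed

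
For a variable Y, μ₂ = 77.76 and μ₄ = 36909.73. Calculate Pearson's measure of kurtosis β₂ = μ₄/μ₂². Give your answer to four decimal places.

6.1042

μ₂² = 77.76² = 6046.61760
μ₄/μ₂² = 36909.73 / 6046.61760 = 6.10419
β₂ ≈ 6.1042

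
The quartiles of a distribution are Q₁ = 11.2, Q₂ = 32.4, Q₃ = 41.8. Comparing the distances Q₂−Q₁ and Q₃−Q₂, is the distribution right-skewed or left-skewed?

Q₂ − Q₁ = 21.2;  Q₃ − Q₂ = 9.4
Q₂ − Q₁ > Q₃ − Q₂ ⇒ the lower half is more spread out ⇒ left-skewed.

left-skewed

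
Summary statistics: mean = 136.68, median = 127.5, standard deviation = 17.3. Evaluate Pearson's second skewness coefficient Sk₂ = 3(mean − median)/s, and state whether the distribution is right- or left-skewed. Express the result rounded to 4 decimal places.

Sk₂ = 3(136.68 − 127.5) / 17.3 = 3 × 9.1800 / 17.3
    = 27.5400 / 17.3 ≈ 1.5919
Sk₂ > 0 ⇒ mean > median ⇒ right-skewed (positive skew).

1.5919, right-skewed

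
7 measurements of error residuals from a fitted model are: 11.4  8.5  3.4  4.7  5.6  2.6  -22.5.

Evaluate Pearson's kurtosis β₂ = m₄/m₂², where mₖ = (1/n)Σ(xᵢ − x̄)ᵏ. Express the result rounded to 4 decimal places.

4.5357

x̄ = 1.9571
Σ(xᵢ − x̄)² = 753.4171 ⇒ m₂ = 107.63102
Σ(xᵢ − x̄)⁴ = 367806.2888 ⇒ m₄ = 52543.75554
m₂² = 11584.43655
β₂ = m₄/m₂² = 52543.75554 / 11584.43655 ≈ 4.5357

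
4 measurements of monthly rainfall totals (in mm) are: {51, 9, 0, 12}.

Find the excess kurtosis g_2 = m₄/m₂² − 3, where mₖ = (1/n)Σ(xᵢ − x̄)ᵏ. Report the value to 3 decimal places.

-0.781

x̄ = 18.0000
Σ(xᵢ − x̄)² = 1530.0000 ⇒ m₂ = 382.50000
Σ(xᵢ − x̄)⁴ = 1298754.0000 ⇒ m₄ = 324688.50000
m₂² = 146306.25000
g_2 = m₄/m₂² − 3 = 2.21924 − 3 ≈ -0.781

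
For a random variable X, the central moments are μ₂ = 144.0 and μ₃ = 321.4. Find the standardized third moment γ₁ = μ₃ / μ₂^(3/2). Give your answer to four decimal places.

σ = √μ₂ = √144.0 = 12.00000
σ³ = μ₂^(3/2) = 1728.00000
γ₁ = μ₃/σ³ = 321.4 / 1728.00000 ≈ 0.1860

0.1860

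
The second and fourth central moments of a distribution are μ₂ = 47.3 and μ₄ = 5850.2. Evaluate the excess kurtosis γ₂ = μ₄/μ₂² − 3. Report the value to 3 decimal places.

-0.385

μ₂² = 47.3² = 2237.29000
μ₄/μ₂² = 5850.2 / 2237.29000 = 2.61486
γ₂ = 2.61486 − 3 ≈ -0.385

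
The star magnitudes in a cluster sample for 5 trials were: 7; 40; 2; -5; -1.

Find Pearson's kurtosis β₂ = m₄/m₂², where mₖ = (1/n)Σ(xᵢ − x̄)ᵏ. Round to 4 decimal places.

2.9659

x̄ = 8.6000
Σ(xᵢ − x̄)² = 1309.2000 ⇒ m₂ = 261.84000
Σ(xᵢ − x̄)⁴ = 1016724.8160 ⇒ m₄ = 203344.96320
m₂² = 68560.18560
β₂ = m₄/m₂² = 203344.96320 / 68560.18560 ≈ 2.9659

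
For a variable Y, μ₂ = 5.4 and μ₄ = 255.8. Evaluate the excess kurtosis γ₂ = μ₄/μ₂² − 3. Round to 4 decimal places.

μ₂² = 5.4² = 29.16000
μ₄/μ₂² = 255.8 / 29.16000 = 8.77229
γ₂ = 8.77229 − 3 ≈ 5.7723

5.7723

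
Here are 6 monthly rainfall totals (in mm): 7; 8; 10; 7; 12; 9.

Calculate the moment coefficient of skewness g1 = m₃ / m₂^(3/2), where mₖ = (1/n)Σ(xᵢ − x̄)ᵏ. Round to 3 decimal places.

0.613

x̄ = (7 + 8 + 10 + 7 + 12 + 9) / 6 = 8.8333
deviations (xᵢ − x̄): -1.8333, -0.8333, 1.1667, -1.8333, 3.1667, 0.1667
Σ(xᵢ − x̄)² = 18.8333 ⇒ m₂ = 18.8333/6 = 3.13889
Σ(xᵢ − x̄)³ = 20.4444 ⇒ m₃ = 20.4444/6 = 3.40741
m₂^(3/2) = 3.13889^(1.5) = 5.56114
g1 = m₃ / m₂^(3/2) = 3.40741 / 5.56114 ≈ 0.613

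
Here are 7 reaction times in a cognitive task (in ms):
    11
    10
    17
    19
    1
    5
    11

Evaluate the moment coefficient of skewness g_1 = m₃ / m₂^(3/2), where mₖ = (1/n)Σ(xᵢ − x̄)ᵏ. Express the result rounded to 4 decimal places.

x̄ = (11 + 10 + 17 + 19 + 1 + 5 + 11) / 7 = 10.5714
deviations (xᵢ − x̄): 0.4286, -0.5714, 6.4286, 8.4286, -9.5714, -5.5714, 0.4286
Σ(xᵢ − x̄)² = 235.7143 ⇒ m₂ = 235.7143/7 = 33.67347
Σ(xᵢ − x̄)³ = -185.3878 ⇒ m₃ = -185.3878/7 = -26.48397
m₂^(3/2) = 33.67347^(1.5) = 195.40326
g_1 = m₃ / m₂^(3/2) = -26.48397 / 195.40326 ≈ -0.1355

-0.1355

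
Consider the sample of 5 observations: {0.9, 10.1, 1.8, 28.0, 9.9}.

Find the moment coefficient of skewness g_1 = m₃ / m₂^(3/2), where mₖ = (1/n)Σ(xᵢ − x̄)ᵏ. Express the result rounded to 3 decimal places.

x̄ = (0.9 + 10.1 + 1.8 + 28.0 + 9.9) / 5 = 10.1400
deviations (xᵢ − x̄): -9.2400, -0.0400, -8.3400, 17.8600, -0.2400
Σ(xᵢ − x̄)² = 473.9720 ⇒ m₂ = 473.9720/5 = 94.79440
Σ(xᵢ − x̄)³ = 4327.9790 ⇒ m₃ = 4327.9790/5 = 865.59581
m₂^(3/2) = 94.79440^(1.5) = 922.94118
g_1 = m₃ / m₂^(3/2) = 865.59581 / 922.94118 ≈ 0.938

0.938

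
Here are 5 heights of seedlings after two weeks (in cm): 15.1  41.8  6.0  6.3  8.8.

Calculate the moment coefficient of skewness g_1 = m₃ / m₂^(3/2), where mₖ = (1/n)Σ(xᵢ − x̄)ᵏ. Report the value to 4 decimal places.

x̄ = (15.1 + 41.8 + 6.0 + 6.3 + 8.8) / 5 = 15.6000
deviations (xᵢ − x̄): -0.5000, 26.2000, -9.6000, -9.3000, -6.8000
Σ(xᵢ − x̄)² = 911.5800 ⇒ m₂ = 911.5800/5 = 182.31600
Σ(xᵢ − x̄)³ = 15981.0780 ⇒ m₃ = 15981.0780/5 = 3196.21560
m₂^(3/2) = 182.31600^(1.5) = 2461.71162
g_1 = m₃ / m₂^(3/2) = 3196.21560 / 2461.71162 ≈ 1.2984

1.2984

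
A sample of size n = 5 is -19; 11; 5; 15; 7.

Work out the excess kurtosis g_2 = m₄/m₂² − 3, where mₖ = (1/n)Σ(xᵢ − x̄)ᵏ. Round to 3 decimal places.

x̄ = 3.8000
Σ(xᵢ − x̄)² = 708.8000 ⇒ m₂ = 141.76000
Σ(xᵢ − x̄)⁴ = 288763.1360 ⇒ m₄ = 57752.62720
m₂² = 20095.89760
g_2 = m₄/m₂² − 3 = 2.87385 − 3 ≈ -0.126

-0.126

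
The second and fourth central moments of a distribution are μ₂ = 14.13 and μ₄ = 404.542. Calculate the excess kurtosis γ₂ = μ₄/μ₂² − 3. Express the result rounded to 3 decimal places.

μ₂² = 14.13² = 199.65690
μ₄/μ₂² = 404.542 / 199.65690 = 2.02619
γ₂ = 2.02619 − 3 ≈ -0.974

-0.974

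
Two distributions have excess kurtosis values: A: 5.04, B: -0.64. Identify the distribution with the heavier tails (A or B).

A

Higher excess kurtosis ⇒ heavier tails relative to the normal distribution.
5.04 vs -0.64: the larger is 5.04, so A has heavier tails. (A is leptokurtic — heavier-than-normal tails; the other is platykurtic.)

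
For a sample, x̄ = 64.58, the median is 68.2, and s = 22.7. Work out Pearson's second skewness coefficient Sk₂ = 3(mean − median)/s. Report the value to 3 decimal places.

Sk₂ = 3(64.58 − 68.2) / 22.7 = 3 × -3.6200 / 22.7
    = -10.8600 / 22.7 ≈ -0.478

-0.478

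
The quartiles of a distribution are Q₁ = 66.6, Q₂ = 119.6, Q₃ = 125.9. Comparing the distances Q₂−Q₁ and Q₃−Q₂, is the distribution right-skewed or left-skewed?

Q₂ − Q₁ = 53.0;  Q₃ − Q₂ = 6.3
Q₂ − Q₁ > Q₃ − Q₂ ⇒ the lower half is more spread out ⇒ left-skewed.

left-skewed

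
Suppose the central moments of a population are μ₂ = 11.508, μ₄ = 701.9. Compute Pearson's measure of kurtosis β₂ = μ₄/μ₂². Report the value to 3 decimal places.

μ₂² = 11.508² = 132.43406
μ₄/μ₂² = 701.9 / 132.43406 = 5.30000
β₂ ≈ 5.300

5.300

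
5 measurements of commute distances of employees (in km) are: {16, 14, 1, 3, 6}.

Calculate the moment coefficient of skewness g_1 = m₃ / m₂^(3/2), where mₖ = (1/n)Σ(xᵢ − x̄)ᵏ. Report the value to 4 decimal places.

0.2373

x̄ = (16 + 14 + 1 + 3 + 6) / 5 = 8.0000
deviations (xᵢ − x̄): 8.0000, 6.0000, -7.0000, -5.0000, -2.0000
Σ(xᵢ − x̄)² = 178.0000 ⇒ m₂ = 178.0000/5 = 35.60000
Σ(xᵢ − x̄)³ = 252.0000 ⇒ m₃ = 252.0000/5 = 50.40000
m₂^(3/2) = 35.60000^(1.5) = 212.41002
g_1 = m₃ / m₂^(3/2) = 50.40000 / 212.41002 ≈ 0.2373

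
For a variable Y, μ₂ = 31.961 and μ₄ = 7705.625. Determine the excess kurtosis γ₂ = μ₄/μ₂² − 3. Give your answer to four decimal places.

4.5434

μ₂² = 31.961² = 1021.50552
μ₄/μ₂² = 7705.625 / 1021.50552 = 7.54340
γ₂ = 7.54340 − 3 ≈ 4.5434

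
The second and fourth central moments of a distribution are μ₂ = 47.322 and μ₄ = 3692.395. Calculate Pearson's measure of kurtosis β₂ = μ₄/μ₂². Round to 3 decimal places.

1.649

μ₂² = 47.322² = 2239.37168
μ₄/μ₂² = 3692.395 / 2239.37168 = 1.64885
β₂ ≈ 1.649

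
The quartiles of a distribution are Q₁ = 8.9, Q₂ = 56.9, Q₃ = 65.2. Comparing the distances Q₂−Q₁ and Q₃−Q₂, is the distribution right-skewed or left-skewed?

Q₂ − Q₁ = 48.0;  Q₃ − Q₂ = 8.3
Q₂ − Q₁ > Q₃ − Q₂ ⇒ the lower half is more spread out ⇒ left-skewed.

left-skewed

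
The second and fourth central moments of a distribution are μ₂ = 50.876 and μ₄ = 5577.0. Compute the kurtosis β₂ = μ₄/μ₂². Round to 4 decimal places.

2.1546

μ₂² = 50.876² = 2588.36738
μ₄/μ₂² = 5577.0 / 2588.36738 = 2.15464
β₂ ≈ 2.1546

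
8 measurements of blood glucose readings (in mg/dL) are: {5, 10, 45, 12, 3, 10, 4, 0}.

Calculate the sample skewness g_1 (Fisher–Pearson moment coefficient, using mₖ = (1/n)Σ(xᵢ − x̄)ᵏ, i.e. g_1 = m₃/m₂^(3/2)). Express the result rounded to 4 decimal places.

1.9043

x̄ = (5 + 10 + 45 + 12 + 3 + 10 + 4 + 0) / 8 = 11.1250
deviations (xᵢ − x̄): -6.1250, -1.1250, 33.8750, 0.8750, -8.1250, -1.1250, -7.1250, -11.1250
Σ(xᵢ − x̄)² = 1428.8750 ⇒ m₂ = 1428.8750/8 = 178.60938
Σ(xᵢ − x̄)³ = 36365.1563 ⇒ m₃ = 36365.1563/8 = 4545.64453
m₂^(3/2) = 178.60938^(1.5) = 2387.02175
g_1 = m₃ / m₂^(3/2) = 4545.64453 / 2387.02175 ≈ 1.9043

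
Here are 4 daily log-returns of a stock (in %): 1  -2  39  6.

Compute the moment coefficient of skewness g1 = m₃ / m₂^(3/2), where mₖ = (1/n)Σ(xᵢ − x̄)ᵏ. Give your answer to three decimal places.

x̄ = (1 - 2 + 39 + 6) / 4 = 11.0000
deviations (xᵢ − x̄): -10.0000, -13.0000, 28.0000, -5.0000
Σ(xᵢ − x̄)² = 1078.0000 ⇒ m₂ = 1078.0000/4 = 269.50000
Σ(xᵢ − x̄)³ = 18630.0000 ⇒ m₃ = 18630.0000/4 = 4657.50000
m₂^(3/2) = 269.50000^(1.5) = 4424.23467
g1 = m₃ / m₂^(3/2) = 4657.50000 / 4424.23467 ≈ 1.053

1.053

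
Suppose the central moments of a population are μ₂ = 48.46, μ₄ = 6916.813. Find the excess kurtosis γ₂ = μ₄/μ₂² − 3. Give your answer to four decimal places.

μ₂² = 48.46² = 2348.37160
μ₄/μ₂² = 6916.813 / 2348.37160 = 2.94537
γ₂ = 2.94537 − 3 ≈ -0.0546

-0.0546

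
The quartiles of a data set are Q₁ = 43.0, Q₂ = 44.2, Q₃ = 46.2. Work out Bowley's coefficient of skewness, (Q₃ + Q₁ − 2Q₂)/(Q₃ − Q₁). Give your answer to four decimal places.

numerator: Q₃ + Q₁ − 2Q₂ = 46.2 + 43.0 − 2×44.2 = 0.8000
denominator: Q₃ − Q₁ = 46.2 − 43.0 = 3.2000
Bowley skewness = 0.8000 / 3.2000 ≈ 0.2500

0.2500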